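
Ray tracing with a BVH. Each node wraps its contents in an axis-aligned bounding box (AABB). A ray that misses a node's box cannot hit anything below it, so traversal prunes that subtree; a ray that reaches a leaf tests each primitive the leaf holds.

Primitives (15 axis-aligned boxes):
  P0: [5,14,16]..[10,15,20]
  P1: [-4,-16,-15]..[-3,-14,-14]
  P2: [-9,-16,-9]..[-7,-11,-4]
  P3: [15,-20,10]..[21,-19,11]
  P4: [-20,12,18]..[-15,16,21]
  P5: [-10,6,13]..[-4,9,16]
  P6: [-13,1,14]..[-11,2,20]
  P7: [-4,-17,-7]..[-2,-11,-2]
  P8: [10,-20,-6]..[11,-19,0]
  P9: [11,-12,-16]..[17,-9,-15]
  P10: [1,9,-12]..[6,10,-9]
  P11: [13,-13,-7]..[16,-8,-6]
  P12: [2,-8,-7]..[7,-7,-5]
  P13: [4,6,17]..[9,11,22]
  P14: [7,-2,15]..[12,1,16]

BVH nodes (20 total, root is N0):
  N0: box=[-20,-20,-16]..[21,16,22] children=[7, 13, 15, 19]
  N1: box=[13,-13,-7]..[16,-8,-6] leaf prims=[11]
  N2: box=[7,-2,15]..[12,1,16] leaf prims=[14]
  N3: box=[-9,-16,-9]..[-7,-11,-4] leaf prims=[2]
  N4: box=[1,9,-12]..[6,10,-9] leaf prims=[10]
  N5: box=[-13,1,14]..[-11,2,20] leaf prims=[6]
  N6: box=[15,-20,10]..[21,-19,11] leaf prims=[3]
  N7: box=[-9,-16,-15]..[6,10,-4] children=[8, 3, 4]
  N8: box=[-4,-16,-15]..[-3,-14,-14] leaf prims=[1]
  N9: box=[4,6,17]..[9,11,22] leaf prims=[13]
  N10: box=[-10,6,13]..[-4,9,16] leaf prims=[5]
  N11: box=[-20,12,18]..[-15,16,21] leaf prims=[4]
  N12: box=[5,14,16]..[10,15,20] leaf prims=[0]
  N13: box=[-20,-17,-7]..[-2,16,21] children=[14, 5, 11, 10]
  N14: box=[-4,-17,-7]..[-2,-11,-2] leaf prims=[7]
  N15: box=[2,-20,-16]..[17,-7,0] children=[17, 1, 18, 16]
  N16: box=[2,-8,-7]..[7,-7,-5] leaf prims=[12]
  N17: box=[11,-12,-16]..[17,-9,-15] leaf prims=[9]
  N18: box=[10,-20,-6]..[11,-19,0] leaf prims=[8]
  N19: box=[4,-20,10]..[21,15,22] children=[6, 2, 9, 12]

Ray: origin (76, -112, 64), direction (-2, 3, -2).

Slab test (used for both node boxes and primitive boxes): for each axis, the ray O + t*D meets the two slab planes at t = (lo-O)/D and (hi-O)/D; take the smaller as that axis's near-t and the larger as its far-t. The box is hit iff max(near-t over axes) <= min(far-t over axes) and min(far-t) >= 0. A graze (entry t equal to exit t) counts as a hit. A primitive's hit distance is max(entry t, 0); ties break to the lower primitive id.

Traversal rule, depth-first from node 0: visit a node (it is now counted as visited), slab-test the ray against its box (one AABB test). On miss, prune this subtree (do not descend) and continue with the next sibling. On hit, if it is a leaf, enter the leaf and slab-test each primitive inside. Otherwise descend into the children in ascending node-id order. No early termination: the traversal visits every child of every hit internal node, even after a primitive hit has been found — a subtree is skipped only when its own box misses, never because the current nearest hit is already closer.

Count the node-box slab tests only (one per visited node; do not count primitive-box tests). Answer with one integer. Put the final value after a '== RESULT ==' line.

Walk:
N0 x:[55/2,48] y:[92/3,128/3] z:[21,40] -> hit [92/3,40], descend [7, 13, 15, 19]
  N7 x:[35,85/2] y:[32,122/3] z:[34,79/2] -> hit [35,79/2], descend [3, 4, 8]
    N3 x:[83/2,85/2] y:[32,101/3] z:[34,73/2] -> miss, prune
    N4 x:[35,75/2] y:[121/3,122/3] z:[73/2,38] -> miss, prune
    N8 x:[79/2,40] y:[32,98/3] z:[39,79/2] -> miss, prune
  N13 x:[39,48] y:[95/3,128/3] z:[43/2,71/2] -> miss, prune
  N15 x:[59/2,37] y:[92/3,35] z:[32,40] -> hit [32,35], descend [1, 16, 17, 18]
    N1 x:[30,63/2] y:[33,104/3] z:[35,71/2] -> miss, prune
    N16 x:[69/2,37] y:[104/3,35] z:[69/2,71/2] -> hit [104/3,35] leaf, test {P12@t=104/3}
    N17 x:[59/2,65/2] y:[100/3,103/3] z:[79/2,40] -> miss, prune
    N18 x:[65/2,33] y:[92/3,31] z:[32,35] -> miss, prune
  N19 x:[55/2,36] y:[92/3,127/3] z:[21,27] -> miss, prune

Visited [0, 7, 3, 4, 8, 13, 15, 1, 16, 17, 18, 19]. Tests: 12 box, 1 leaf. Nearest: P12.

== RESULT ==
12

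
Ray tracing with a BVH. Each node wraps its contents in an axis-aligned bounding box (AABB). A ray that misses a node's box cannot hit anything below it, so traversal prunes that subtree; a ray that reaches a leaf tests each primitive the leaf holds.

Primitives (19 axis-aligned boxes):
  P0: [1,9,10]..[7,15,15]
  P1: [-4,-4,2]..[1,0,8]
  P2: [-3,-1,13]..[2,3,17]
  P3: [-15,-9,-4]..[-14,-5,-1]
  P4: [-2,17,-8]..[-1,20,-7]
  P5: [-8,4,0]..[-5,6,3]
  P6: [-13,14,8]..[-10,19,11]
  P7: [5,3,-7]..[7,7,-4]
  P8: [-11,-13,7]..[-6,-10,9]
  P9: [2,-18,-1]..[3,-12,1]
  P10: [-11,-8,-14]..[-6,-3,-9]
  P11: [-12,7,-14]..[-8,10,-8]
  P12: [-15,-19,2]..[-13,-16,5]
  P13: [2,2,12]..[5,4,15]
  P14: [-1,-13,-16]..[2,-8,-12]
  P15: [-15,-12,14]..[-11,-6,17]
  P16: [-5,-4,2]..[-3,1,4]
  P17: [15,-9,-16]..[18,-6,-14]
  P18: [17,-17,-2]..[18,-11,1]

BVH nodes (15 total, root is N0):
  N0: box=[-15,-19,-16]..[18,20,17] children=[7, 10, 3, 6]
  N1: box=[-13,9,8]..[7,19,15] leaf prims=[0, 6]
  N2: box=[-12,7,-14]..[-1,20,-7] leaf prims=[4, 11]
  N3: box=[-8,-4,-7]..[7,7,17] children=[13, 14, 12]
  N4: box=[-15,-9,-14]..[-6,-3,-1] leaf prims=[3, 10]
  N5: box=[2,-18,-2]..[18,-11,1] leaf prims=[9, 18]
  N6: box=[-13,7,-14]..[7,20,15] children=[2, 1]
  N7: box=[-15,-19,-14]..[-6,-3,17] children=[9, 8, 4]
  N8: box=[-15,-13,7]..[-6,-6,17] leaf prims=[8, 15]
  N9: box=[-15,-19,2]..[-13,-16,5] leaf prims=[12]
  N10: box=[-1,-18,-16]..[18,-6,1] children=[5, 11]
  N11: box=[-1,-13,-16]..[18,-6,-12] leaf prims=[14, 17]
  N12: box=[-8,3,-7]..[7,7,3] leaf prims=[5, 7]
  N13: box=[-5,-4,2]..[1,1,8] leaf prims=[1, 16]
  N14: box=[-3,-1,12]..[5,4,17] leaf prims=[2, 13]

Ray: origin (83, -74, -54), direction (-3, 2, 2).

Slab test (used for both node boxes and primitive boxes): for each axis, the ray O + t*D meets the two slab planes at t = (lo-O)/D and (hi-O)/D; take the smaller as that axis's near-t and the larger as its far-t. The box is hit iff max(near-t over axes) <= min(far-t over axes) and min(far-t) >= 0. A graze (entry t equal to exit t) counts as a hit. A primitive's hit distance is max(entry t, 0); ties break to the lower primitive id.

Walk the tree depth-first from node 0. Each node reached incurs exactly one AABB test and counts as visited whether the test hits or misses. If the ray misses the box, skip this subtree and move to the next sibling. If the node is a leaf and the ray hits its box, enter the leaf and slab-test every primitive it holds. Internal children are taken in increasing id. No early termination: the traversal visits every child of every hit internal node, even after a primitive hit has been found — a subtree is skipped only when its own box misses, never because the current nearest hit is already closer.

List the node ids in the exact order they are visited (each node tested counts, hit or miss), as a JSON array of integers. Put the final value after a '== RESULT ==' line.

Trace the traversal:
N0 x:[65/3,98/3] y:[55/2,47] z:[19,71/2] -> hit [55/2,98/3], descend [3, 6, 7, 10]
  N3 x:[76/3,91/3] y:[35,81/2] z:[47/2,71/2] -> miss, prune
  N6 x:[76/3,32] y:[81/2,47] z:[20,69/2] -> miss, prune
  N7 x:[89/3,98/3] y:[55/2,71/2] z:[20,71/2] -> hit [89/3,98/3], descend [4, 8, 9]
    N4 x:[89/3,98/3] y:[65/2,71/2] z:[20,53/2] -> miss, prune
    N8 x:[89/3,98/3] y:[61/2,34] z:[61/2,71/2] -> hit [61/2,98/3] leaf, test {P8@t=61/2, P15(miss)}
    N9 x:[32,98/3] y:[55/2,29] z:[28,59/2] -> miss, prune
  N10 x:[65/3,28] y:[28,34] z:[19,55/2] -> miss, prune

order=[0, 3, 6, 7, 4, 8, 9, 10]  |boxes|=8  |leaves|=1  hit=P8

== RESULT ==
[0, 3, 6, 7, 4, 8, 9, 10]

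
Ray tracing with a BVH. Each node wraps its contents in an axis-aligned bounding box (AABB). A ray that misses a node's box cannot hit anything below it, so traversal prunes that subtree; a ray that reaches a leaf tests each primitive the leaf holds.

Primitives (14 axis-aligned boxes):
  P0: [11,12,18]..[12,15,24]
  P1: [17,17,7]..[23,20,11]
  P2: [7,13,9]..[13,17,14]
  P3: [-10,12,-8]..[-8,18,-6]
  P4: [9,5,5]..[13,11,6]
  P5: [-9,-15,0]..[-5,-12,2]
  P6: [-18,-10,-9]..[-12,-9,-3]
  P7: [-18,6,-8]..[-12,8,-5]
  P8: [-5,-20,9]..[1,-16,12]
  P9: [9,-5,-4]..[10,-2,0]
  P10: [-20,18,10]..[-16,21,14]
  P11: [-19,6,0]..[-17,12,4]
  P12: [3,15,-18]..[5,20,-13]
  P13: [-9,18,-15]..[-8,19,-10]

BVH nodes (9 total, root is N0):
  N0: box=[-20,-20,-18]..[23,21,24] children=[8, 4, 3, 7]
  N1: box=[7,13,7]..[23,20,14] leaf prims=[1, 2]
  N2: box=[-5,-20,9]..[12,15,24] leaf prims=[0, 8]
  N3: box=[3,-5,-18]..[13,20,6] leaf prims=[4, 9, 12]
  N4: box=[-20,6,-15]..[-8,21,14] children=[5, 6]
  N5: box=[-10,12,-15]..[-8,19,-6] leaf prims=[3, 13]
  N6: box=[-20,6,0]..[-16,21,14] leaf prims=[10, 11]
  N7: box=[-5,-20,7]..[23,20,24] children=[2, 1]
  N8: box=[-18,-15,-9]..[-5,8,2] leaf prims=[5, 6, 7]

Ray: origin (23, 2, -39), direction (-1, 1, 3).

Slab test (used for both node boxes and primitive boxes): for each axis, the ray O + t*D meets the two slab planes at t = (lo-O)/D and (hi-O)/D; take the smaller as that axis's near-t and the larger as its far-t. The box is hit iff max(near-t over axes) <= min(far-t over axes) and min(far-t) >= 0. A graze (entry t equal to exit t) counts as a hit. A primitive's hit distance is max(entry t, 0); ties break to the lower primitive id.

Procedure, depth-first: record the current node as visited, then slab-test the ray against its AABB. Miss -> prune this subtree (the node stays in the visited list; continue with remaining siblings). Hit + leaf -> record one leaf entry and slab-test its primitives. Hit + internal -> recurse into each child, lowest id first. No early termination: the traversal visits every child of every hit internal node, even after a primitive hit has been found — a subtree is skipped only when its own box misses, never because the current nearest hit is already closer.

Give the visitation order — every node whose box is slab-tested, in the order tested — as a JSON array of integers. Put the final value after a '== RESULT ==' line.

Walk:
N0 x:[0,43] y:[-22,19] z:[7,21] -> hit [7,19], descend [3, 4, 7, 8]
  N3 x:[10,20] y:[-7,18] z:[7,15] -> hit [10,15] leaf, test {P4(miss), P9(miss), P12(miss)}
  N4 x:[31,43] y:[4,19] z:[8,53/3] -> miss, prune
  N7 x:[0,28] y:[-22,18] z:[46/3,21] -> hit [46/3,18], descend [1, 2]
    N1 x:[0,16] y:[11,18] z:[46/3,53/3] -> hit [46/3,16] leaf, test {P1(miss), P2(miss)}
    N2 x:[11,28] y:[-22,13] z:[16,21] -> miss, prune
  N8 x:[28,41] y:[-17,6] z:[10,41/3] -> miss, prune

7 AABB tests over nodes [0, 3, 4, 7, 1, 2, 8]; 2 leaves entered; closest miss.

== RESULT ==
[0, 3, 4, 7, 1, 2, 8]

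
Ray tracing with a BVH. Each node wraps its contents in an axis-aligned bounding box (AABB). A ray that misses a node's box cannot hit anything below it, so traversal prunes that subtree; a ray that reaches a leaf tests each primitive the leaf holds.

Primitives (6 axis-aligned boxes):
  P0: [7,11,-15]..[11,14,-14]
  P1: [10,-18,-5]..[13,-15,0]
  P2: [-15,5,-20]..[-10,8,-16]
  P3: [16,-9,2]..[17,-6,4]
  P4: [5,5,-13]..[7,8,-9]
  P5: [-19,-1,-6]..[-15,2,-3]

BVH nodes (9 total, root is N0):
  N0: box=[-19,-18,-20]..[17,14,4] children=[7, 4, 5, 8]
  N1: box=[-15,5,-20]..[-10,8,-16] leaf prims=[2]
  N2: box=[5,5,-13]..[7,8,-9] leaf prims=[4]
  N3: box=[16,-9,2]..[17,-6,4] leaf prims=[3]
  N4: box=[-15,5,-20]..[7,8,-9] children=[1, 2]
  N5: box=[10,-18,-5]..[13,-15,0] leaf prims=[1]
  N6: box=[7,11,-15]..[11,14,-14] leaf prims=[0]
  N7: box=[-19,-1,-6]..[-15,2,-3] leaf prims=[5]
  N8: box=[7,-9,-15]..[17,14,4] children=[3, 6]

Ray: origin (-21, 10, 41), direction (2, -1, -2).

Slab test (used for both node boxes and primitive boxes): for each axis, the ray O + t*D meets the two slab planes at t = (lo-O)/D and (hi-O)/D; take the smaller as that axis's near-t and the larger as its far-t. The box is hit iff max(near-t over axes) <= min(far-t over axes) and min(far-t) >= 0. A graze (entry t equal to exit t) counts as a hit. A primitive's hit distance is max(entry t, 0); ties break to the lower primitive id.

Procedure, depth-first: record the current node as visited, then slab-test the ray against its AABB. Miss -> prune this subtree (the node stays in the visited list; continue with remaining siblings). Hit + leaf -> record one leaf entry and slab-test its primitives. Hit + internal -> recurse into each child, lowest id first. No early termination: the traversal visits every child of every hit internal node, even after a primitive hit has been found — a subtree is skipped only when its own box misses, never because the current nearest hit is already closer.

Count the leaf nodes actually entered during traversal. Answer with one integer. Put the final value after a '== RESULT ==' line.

Trace the traversal:
N0 x:[1,19] y:[-4,28] z:[37/2,61/2] -> hit [37/2,19], descend [4, 5, 7, 8]
  N4 x:[3,14] y:[2,5] z:[25,61/2] -> miss, prune
  N5 x:[31/2,17] y:[25,28] z:[41/2,23] -> miss, prune
  N7 x:[1,3] y:[8,11] z:[22,47/2] -> miss, prune
  N8 x:[14,19] y:[-4,19] z:[37/2,28] -> hit [37/2,19], descend [3, 6]
    N3 x:[37/2,19] y:[16,19] z:[37/2,39/2] -> hit [37/2,19] leaf, test {P3@t=37/2}
    N6 x:[14,16] y:[-4,-1] z:[55/2,28] -> miss, prune

Visited [0, 4, 5, 7, 8, 3, 6]. Tests: 7 box, 1 leaf. Nearest: P3.

== RESULT ==
1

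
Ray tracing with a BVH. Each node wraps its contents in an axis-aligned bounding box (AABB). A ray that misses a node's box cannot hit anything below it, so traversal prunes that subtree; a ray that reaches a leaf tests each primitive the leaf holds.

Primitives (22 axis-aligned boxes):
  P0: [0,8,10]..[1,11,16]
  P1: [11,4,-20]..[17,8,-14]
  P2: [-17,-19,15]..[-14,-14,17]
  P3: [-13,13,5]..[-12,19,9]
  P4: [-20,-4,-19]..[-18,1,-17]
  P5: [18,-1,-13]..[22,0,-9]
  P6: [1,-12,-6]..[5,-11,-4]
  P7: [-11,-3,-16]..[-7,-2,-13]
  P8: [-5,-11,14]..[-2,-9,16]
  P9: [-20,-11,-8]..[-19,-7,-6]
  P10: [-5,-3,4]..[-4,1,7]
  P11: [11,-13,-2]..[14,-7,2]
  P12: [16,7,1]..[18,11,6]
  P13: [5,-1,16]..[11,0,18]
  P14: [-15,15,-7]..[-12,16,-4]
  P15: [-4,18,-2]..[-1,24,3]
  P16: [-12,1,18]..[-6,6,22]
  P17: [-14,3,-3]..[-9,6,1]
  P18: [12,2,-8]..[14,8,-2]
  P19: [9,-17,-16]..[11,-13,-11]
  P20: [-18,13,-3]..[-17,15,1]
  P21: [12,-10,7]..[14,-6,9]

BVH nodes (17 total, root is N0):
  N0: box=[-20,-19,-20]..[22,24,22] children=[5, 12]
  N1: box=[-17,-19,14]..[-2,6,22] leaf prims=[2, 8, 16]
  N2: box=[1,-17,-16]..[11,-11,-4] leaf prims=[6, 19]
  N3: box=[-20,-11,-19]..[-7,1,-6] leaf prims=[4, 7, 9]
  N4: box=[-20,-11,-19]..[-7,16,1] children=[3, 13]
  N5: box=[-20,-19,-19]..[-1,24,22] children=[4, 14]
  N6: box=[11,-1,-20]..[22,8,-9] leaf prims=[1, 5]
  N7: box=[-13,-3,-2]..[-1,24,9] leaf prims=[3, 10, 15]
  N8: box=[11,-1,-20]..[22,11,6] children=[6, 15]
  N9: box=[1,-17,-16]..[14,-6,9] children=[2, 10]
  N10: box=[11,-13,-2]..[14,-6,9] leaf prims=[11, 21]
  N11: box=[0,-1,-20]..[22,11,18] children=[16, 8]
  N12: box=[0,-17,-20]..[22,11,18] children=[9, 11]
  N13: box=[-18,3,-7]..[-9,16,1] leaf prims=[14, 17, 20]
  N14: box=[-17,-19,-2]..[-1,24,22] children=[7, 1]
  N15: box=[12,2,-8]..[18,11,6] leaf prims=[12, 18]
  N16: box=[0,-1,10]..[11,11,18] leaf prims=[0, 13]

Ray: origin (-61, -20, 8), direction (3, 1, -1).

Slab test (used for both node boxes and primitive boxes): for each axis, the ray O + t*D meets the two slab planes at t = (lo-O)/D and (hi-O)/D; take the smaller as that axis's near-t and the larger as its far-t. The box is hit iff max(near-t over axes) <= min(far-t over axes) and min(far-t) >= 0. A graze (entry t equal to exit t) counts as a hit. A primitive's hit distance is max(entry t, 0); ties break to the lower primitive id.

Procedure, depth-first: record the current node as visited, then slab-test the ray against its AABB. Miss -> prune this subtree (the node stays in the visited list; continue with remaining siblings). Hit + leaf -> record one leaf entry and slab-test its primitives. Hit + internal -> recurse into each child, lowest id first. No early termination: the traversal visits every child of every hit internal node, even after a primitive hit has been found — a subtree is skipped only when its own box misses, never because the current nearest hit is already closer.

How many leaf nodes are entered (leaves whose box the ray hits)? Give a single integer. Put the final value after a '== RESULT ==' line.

Trace the traversal:
N0 x:[41/3,83/3] y:[1,44] z:[-14,28] -> hit [41/3,83/3], descend [5, 12]
  N5 x:[41/3,20] y:[1,44] z:[-14,27] -> hit [41/3,20], descend [4, 14]
    N4 x:[41/3,18] y:[9,36] z:[7,27] -> hit [41/3,18], descend [3, 13]
      N3 x:[41/3,18] y:[9,21] z:[14,27] -> hit [14,18] leaf, test {P4(miss), P7(miss), P9(miss)}
      N13 x:[43/3,52/3] y:[23,36] z:[7,15] -> miss, prune
    N14 x:[44/3,20] y:[1,44] z:[-14,10] -> miss, prune
  N12 x:[61/3,83/3] y:[3,31] z:[-10,28] -> hit [61/3,83/3], descend [9, 11]
    N9 x:[62/3,25] y:[3,14] z:[-1,24] -> miss, prune
    N11 x:[61/3,83/3] y:[19,31] z:[-10,28] -> hit [61/3,83/3], descend [8, 16]
      N8 x:[24,83/3] y:[19,31] z:[2,28] -> hit [24,83/3], descend [6, 15]
        N6 x:[24,83/3] y:[19,28] z:[17,28] -> hit [24,83/3] leaf, test {P1@t=24, P5(miss)}
        N15 x:[73/3,79/3] y:[22,31] z:[2,16] -> miss, prune
      N16 x:[61/3,24] y:[19,31] z:[-10,-2] -> miss, prune

order=[0, 5, 4, 3, 13, 14, 12, 9, 11, 8, 6, 15, 16]  |boxes|=13  |leaves|=2  hit=P1

== RESULT ==
2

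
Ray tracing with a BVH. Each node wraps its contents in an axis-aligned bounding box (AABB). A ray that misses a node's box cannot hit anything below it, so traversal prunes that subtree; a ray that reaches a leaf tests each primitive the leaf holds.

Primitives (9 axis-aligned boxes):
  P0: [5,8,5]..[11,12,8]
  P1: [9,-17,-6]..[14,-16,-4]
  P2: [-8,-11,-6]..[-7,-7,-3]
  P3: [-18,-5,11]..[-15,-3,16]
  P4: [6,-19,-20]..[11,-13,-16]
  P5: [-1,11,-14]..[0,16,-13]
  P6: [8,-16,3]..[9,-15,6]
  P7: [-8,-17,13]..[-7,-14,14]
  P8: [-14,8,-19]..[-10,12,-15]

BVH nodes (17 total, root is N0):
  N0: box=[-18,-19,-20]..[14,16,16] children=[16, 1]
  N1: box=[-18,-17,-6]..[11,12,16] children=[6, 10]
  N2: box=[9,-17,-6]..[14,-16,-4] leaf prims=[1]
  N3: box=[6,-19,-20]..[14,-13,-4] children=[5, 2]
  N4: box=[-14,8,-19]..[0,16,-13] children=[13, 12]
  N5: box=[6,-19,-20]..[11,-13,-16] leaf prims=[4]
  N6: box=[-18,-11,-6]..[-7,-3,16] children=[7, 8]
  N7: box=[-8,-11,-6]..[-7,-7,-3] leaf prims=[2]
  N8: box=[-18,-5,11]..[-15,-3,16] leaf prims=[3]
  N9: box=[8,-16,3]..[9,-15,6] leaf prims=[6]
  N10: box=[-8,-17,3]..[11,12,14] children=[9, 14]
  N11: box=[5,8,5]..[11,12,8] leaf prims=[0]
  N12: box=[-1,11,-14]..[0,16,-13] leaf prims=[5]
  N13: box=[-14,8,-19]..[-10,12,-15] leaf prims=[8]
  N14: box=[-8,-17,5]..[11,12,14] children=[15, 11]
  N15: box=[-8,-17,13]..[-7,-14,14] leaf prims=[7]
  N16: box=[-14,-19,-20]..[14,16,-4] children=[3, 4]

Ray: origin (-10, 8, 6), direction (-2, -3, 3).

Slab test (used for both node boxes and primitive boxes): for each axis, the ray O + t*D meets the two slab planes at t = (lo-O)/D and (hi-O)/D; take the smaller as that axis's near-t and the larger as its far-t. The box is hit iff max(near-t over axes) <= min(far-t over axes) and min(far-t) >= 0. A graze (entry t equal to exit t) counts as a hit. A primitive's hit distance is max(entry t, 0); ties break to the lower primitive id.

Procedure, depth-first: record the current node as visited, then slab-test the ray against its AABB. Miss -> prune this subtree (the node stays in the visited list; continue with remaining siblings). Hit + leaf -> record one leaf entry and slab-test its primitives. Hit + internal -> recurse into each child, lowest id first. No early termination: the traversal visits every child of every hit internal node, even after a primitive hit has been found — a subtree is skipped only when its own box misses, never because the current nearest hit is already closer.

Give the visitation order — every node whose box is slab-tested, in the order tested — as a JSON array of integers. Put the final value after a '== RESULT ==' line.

Traverse from the root:
N0 x:[-12,4] y:[-8/3,9] z:[-26/3,10/3] -> hit [-8/3,10/3], descend [1, 16]
  N1 x:[-21/2,4] y:[-4/3,25/3] z:[-4,10/3] -> hit [-4/3,10/3], descend [6, 10]
    N6 x:[-3/2,4] y:[11/3,19/3] z:[-4,10/3] -> miss, prune
    N10 x:[-21/2,-1] y:[-4/3,25/3] z:[-1,8/3] -> miss, prune
  N16 x:[-12,2] y:[-8/3,9] z:[-26/3,-10/3] -> miss, prune

order=[0, 1, 6, 10, 16]  |boxes|=5  |leaves|=0  hit=miss

== RESULT ==
[0, 1, 6, 10, 16]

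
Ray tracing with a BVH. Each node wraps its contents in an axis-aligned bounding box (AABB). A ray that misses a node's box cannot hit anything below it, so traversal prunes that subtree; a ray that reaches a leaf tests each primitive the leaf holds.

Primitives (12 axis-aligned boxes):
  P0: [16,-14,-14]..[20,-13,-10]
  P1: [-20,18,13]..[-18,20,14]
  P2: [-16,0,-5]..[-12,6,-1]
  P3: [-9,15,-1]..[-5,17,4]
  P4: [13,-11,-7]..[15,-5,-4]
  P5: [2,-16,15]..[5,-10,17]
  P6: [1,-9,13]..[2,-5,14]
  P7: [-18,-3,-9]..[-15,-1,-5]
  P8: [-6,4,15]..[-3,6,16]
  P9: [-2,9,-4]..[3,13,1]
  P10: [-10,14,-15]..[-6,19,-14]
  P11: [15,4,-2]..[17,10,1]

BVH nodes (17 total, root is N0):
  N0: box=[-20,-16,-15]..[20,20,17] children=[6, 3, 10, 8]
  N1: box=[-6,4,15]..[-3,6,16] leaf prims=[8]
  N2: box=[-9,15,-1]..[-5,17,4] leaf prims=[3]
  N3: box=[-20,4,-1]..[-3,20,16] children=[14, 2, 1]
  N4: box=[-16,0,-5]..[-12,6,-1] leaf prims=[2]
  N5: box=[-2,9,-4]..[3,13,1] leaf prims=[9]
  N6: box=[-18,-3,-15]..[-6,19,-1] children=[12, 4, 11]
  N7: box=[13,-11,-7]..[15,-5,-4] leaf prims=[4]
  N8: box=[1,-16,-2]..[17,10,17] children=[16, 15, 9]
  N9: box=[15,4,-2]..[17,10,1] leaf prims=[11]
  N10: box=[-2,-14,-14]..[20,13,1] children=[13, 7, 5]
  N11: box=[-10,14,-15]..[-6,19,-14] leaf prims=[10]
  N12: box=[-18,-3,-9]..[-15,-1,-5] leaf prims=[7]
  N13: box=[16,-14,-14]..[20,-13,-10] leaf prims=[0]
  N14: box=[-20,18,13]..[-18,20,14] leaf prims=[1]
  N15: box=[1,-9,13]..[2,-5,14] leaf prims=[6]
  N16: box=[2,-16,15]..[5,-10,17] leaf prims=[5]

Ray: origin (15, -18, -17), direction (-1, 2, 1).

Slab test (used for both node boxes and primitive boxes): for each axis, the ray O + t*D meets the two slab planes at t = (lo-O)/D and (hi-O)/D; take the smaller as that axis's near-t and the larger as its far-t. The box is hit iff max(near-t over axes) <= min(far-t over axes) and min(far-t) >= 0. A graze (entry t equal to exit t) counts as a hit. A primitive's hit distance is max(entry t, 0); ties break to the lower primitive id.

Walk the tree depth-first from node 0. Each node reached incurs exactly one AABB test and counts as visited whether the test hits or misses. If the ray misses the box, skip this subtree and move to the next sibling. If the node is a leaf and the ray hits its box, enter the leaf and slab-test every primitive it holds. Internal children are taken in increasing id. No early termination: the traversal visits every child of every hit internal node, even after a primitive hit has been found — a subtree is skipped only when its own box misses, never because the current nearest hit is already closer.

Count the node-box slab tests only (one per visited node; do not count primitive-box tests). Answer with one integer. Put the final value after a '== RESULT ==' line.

Walk:
N0 x:[-5,35] y:[1,19] z:[2,34] -> hit [2,19], descend [3, 6, 8, 10]
  N3 x:[18,35] y:[11,19] z:[16,33] -> hit [18,19], descend [1, 2, 14]
    N1 x:[18,21] y:[11,12] z:[32,33] -> miss, prune
    N2 x:[20,24] y:[33/2,35/2] z:[16,21] -> miss, prune
    N14 x:[33,35] y:[18,19] z:[30,31] -> miss, prune
  N6 x:[21,33] y:[15/2,37/2] z:[2,16] -> miss, prune
  N8 x:[-2,14] y:[1,14] z:[15,34] -> miss, prune
  N10 x:[-5,17] y:[2,31/2] z:[3,18] -> hit [3,31/2], descend [5, 7, 13]
    N5 x:[12,17] y:[27/2,31/2] z:[13,18] -> hit [27/2,31/2] leaf, test {P9@t=27/2}
    N7 x:[0,2] y:[7/2,13/2] z:[10,13] -> miss, prune
    N13 x:[-5,-1] y:[2,5/2] z:[3,7] -> miss, prune

order=[0, 3, 1, 2, 14, 6, 8, 10, 5, 7, 13]  |boxes|=11  |leaves|=1  hit=P9

== RESULT ==
11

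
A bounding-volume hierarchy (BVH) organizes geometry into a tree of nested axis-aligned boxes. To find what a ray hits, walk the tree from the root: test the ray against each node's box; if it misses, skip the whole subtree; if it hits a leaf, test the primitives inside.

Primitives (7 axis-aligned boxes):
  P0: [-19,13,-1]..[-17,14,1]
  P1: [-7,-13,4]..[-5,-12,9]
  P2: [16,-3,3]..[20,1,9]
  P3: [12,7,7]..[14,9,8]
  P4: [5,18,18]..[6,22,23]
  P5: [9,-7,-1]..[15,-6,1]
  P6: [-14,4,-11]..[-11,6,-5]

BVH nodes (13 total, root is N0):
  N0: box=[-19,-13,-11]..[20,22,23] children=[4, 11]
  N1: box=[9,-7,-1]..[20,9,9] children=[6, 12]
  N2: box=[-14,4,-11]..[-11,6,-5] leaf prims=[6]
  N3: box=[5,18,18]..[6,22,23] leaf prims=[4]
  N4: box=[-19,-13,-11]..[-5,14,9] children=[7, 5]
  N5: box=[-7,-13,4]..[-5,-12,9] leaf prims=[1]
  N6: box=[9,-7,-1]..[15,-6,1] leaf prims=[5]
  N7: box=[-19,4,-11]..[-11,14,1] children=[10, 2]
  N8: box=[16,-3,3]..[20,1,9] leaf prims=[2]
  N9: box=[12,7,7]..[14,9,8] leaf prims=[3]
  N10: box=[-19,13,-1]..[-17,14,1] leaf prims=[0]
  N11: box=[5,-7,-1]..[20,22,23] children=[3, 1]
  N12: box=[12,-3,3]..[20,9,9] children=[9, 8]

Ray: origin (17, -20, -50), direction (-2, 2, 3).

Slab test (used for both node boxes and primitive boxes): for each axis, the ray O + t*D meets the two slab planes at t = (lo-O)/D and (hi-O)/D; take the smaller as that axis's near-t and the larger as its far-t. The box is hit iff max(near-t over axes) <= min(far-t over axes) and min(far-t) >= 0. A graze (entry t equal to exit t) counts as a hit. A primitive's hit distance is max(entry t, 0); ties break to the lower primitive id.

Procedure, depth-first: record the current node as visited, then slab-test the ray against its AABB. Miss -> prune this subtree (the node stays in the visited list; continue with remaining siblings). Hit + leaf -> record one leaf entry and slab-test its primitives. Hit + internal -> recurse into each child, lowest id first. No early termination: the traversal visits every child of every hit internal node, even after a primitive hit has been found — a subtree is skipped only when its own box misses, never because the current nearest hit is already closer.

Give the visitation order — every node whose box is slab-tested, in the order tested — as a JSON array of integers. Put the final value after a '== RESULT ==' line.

Walk:
N0 x:[-3/2,18] y:[7/2,21] z:[13,73/3] -> hit [13,18], descend [4, 11]
  N4 x:[11,18] y:[7/2,17] z:[13,59/3] -> hit [13,17], descend [5, 7]
    N5 x:[11,12] y:[7/2,4] z:[18,59/3] -> miss, prune
    N7 x:[14,18] y:[12,17] z:[13,17] -> hit [14,17], descend [2, 10]
      N2 x:[14,31/2] y:[12,13] z:[13,15] -> miss, prune
      N10 x:[17,18] y:[33/2,17] z:[49/3,17] -> hit [17,17] leaf, test {P0@t=17}
  N11 x:[-3/2,6] y:[13/2,21] z:[49/3,73/3] -> miss, prune

order=[0, 4, 5, 7, 2, 10, 11]  |boxes|=7  |leaves|=1  hit=P0

== RESULT ==
[0, 4, 5, 7, 2, 10, 11]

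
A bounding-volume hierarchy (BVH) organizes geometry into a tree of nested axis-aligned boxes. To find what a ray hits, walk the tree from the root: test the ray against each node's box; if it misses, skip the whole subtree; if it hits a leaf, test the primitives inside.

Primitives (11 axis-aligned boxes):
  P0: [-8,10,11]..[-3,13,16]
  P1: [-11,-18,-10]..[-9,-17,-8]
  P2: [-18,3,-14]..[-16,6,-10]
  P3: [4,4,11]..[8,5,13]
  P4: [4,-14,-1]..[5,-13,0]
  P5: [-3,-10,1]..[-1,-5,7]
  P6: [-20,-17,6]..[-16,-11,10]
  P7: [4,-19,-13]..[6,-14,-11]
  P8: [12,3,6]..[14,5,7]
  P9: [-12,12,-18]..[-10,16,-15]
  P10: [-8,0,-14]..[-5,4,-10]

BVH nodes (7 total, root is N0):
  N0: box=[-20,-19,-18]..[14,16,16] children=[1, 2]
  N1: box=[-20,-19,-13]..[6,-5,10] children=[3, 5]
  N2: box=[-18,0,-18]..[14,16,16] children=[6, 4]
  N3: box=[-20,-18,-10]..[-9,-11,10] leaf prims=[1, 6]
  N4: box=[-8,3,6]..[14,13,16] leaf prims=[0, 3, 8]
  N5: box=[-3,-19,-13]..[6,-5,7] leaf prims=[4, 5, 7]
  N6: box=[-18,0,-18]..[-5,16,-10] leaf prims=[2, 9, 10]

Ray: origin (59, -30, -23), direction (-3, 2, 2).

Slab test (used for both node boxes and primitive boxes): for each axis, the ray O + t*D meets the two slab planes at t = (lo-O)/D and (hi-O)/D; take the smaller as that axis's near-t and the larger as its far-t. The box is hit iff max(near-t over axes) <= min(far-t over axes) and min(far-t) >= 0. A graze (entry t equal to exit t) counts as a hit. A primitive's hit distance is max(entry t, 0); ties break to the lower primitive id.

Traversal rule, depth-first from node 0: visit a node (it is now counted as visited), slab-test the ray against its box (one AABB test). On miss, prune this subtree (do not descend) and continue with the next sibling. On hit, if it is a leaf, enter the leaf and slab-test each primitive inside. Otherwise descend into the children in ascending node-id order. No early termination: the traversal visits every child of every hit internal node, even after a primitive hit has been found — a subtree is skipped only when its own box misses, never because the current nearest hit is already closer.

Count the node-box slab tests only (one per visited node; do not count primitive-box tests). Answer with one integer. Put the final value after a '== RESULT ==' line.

Traverse from the root:
N0 x:[15,79/3] y:[11/2,23] z:[5/2,39/2] -> hit [15,39/2], descend [1, 2]
  N1 x:[53/3,79/3] y:[11/2,25/2] z:[5,33/2] -> miss, prune
  N2 x:[15,77/3] y:[15,23] z:[5/2,39/2] -> hit [15,39/2], descend [4, 6]
    N4 x:[15,67/3] y:[33/2,43/2] z:[29/2,39/2] -> hit [33/2,39/2] leaf, test {P0(miss), P3@t=17, P8(miss)}
    N6 x:[64/3,77/3] y:[15,23] z:[5/2,13/2] -> miss, prune

order=[0, 1, 2, 4, 6]  |boxes|=5  |leaves|=1  hit=P3

== RESULT ==
5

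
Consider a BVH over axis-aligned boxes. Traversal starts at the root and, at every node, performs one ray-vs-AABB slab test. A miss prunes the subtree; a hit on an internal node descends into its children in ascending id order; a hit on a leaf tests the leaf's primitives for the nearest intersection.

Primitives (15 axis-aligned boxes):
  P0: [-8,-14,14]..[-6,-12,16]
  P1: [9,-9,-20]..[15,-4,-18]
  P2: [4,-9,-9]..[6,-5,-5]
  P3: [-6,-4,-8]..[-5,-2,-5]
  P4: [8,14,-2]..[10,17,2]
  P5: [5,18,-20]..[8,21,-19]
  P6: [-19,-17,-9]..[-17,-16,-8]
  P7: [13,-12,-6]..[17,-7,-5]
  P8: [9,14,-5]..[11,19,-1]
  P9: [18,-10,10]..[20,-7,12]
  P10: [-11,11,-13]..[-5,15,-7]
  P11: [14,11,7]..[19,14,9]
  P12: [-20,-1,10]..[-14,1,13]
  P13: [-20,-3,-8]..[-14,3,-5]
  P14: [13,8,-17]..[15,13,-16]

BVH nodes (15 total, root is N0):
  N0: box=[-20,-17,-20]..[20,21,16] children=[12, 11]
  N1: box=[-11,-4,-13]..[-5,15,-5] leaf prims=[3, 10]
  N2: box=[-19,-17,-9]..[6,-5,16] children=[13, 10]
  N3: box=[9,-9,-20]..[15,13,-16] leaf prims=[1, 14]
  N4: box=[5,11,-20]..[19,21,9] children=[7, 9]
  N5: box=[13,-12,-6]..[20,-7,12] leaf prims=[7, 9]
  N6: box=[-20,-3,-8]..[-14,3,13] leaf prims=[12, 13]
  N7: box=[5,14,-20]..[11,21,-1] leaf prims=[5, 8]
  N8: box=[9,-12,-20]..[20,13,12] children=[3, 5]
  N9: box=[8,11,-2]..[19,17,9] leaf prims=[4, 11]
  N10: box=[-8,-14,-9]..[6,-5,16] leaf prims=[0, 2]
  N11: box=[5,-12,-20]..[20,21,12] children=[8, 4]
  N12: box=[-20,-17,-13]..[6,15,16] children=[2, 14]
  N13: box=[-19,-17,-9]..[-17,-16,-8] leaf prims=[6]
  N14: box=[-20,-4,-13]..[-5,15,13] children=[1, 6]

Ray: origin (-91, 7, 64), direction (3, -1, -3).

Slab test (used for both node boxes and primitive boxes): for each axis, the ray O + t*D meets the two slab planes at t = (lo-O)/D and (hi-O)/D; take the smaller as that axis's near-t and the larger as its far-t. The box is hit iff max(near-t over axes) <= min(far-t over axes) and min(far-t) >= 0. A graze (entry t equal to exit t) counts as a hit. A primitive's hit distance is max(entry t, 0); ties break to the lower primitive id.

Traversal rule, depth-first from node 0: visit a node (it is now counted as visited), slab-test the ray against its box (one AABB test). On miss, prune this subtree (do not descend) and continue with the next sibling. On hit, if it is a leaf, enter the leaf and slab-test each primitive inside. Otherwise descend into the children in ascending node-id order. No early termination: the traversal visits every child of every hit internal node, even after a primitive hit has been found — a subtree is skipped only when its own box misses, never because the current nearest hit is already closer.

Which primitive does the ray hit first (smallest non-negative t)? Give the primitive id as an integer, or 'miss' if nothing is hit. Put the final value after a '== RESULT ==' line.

Traverse from the root:
N0 x:[71/3,37] y:[-14,24] z:[16,28] -> hit [71/3,24], descend [11, 12]
  N11 x:[32,37] y:[-14,19] z:[52/3,28] -> miss, prune
  N12 x:[71/3,97/3] y:[-8,24] z:[16,77/3] -> hit [71/3,24], descend [2, 14]
    N2 x:[24,97/3] y:[12,24] z:[16,73/3] -> hit [24,24], descend [10, 13]
      N10 x:[83/3,97/3] y:[12,21] z:[16,73/3] -> miss, prune
      N13 x:[24,74/3] y:[23,24] z:[24,73/3] -> hit [24,24] leaf, test {P6@t=24}
    N14 x:[71/3,86/3] y:[-8,11] z:[17,77/3] -> miss, prune

Visited [0, 11, 12, 2, 10, 13, 14]. Tests: 7 box, 1 leaf. Nearest: P6.

== RESULT ==
6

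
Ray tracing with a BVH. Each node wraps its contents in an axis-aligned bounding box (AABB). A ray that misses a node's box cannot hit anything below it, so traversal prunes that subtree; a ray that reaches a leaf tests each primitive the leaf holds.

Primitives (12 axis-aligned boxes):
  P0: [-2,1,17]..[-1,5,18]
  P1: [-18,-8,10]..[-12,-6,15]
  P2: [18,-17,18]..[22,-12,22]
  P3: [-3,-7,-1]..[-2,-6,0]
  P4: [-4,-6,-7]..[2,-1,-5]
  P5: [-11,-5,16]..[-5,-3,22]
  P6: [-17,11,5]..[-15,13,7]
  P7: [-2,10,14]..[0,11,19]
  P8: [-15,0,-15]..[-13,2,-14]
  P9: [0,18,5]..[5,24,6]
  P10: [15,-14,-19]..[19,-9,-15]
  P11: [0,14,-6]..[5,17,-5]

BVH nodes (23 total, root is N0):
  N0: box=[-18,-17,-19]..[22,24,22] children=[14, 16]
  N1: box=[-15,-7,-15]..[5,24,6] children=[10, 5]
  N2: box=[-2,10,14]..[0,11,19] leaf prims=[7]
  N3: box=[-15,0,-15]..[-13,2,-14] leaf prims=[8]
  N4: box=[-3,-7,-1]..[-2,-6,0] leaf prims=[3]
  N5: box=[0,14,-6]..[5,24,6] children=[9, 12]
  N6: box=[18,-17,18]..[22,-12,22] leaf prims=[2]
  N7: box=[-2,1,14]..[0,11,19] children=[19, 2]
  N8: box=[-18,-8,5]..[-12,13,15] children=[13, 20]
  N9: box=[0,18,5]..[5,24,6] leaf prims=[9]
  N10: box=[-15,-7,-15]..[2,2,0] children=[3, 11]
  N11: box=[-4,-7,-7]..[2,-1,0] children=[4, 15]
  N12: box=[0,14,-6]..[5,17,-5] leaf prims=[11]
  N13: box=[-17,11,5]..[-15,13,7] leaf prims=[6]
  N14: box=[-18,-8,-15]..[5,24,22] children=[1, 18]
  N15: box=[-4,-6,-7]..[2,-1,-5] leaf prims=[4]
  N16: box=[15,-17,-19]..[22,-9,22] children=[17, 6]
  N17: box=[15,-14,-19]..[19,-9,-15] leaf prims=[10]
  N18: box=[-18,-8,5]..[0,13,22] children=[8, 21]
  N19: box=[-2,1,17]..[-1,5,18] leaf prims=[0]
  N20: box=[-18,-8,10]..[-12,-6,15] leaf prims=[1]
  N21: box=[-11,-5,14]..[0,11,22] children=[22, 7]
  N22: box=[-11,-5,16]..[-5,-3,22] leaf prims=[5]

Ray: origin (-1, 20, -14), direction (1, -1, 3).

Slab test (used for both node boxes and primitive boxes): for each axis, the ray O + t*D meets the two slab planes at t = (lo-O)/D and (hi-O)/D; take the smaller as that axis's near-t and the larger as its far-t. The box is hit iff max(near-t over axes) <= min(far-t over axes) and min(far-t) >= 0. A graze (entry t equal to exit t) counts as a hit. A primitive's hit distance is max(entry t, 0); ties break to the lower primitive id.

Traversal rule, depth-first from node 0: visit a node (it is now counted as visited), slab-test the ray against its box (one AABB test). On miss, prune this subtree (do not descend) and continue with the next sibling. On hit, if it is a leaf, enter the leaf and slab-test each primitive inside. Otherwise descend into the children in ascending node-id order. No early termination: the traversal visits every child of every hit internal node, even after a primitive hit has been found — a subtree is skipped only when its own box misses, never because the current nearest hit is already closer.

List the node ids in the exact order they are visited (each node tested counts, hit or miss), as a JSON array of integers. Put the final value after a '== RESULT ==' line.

Trace the traversal:
N0 x:[-17,23] y:[-4,37] z:[-5/3,12] -> hit [-5/3,12], descend [14, 16]
  N14 x:[-17,6] y:[-4,28] z:[-1/3,12] -> hit [-1/3,6], descend [1, 18]
    N1 x:[-14,6] y:[-4,27] z:[-1/3,20/3] -> hit [-1/3,6], descend [5, 10]
      N5 x:[1,6] y:[-4,6] z:[8/3,20/3] -> hit [8/3,6], descend [9, 12]
        N9 x:[1,6] y:[-4,2] z:[19/3,20/3] -> miss, prune
        N12 x:[1,6] y:[3,6] z:[8/3,3] -> hit [3,3] leaf, test {P11@t=3}
      N10 x:[-14,3] y:[18,27] z:[-1/3,14/3] -> miss, prune
    N18 x:[-17,1] y:[7,28] z:[19/3,12] -> miss, prune
  N16 x:[16,23] y:[29,37] z:[-5/3,12] -> miss, prune

order=[0, 14, 1, 5, 9, 12, 10, 18, 16]  |boxes|=9  |leaves|=1  hit=P11

== RESULT ==
[0, 14, 1, 5, 9, 12, 10, 18, 16]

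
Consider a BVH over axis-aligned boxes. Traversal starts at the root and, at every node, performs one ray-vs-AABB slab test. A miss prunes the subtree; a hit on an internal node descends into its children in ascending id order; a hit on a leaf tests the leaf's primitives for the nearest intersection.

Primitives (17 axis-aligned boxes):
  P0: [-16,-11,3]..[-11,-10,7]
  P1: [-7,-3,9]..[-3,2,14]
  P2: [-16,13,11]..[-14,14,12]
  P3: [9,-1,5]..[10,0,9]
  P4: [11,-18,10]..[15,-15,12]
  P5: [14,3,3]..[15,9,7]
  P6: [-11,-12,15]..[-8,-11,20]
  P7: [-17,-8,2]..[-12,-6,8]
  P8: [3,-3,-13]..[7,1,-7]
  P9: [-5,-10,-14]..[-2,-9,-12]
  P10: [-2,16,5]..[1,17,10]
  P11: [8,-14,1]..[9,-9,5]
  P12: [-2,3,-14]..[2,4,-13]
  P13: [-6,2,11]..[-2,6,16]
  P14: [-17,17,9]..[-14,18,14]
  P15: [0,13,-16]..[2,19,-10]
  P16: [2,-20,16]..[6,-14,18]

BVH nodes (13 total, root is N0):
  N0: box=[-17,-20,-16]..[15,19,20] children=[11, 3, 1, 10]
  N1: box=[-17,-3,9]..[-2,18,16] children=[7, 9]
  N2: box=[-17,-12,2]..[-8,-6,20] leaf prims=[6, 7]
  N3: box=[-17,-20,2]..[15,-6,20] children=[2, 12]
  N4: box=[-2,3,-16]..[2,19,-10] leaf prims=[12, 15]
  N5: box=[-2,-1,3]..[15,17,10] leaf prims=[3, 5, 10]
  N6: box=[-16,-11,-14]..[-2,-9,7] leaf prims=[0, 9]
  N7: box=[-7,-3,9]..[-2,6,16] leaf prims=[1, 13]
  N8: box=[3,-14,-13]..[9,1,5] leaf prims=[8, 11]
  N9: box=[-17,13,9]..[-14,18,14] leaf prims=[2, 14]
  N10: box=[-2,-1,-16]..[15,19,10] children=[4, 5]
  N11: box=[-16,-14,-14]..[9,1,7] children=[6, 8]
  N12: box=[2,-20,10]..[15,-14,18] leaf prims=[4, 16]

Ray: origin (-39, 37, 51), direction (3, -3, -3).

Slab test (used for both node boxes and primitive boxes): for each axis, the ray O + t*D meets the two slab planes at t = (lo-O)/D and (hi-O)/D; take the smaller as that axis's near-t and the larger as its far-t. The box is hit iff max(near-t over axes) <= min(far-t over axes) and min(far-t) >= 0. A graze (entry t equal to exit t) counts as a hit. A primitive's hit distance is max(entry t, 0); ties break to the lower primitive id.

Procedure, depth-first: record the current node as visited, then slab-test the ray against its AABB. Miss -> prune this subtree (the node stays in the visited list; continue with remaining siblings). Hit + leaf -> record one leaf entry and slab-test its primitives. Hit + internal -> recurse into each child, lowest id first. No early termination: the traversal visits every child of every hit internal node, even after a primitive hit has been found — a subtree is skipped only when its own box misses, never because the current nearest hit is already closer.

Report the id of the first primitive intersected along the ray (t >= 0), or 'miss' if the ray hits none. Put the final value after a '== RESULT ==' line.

Traverse from the root:
N0 x:[22/3,18] y:[6,19] z:[31/3,67/3] -> hit [31/3,18], descend [1, 3, 10, 11]
  N1 x:[22/3,37/3] y:[19/3,40/3] z:[35/3,14] -> hit [35/3,37/3], descend [7, 9]
    N7 x:[32/3,37/3] y:[31/3,40/3] z:[35/3,14] -> hit [35/3,37/3] leaf, test {P1(miss), P13@t=35/3}
    N9 x:[22/3,25/3] y:[19/3,8] z:[37/3,14] -> miss, prune
  N3 x:[22/3,18] y:[43/3,19] z:[31/3,49/3] -> hit [43/3,49/3], descend [2, 12]
    N2 x:[22/3,31/3] y:[43/3,49/3] z:[31/3,49/3] -> miss, prune
    N12 x:[41/3,18] y:[17,19] z:[11,41/3] -> miss, prune
  N10 x:[37/3,18] y:[6,38/3] z:[41/3,67/3] -> miss, prune
  N11 x:[23/3,16] y:[12,17] z:[44/3,65/3] -> hit [44/3,16], descend [6, 8]
    N6 x:[23/3,37/3] y:[46/3,16] z:[44/3,65/3] -> miss, prune
    N8 x:[14,16] y:[12,17] z:[46/3,64/3] -> hit [46/3,16] leaf, test {P8(miss), P11@t=47/3}

Summary -> nodes [0, 1, 7, 9, 3, 2, 12, 10, 11, 6, 8]; box-tests=11; leaf-entries=2; first=P13

== RESULT ==
13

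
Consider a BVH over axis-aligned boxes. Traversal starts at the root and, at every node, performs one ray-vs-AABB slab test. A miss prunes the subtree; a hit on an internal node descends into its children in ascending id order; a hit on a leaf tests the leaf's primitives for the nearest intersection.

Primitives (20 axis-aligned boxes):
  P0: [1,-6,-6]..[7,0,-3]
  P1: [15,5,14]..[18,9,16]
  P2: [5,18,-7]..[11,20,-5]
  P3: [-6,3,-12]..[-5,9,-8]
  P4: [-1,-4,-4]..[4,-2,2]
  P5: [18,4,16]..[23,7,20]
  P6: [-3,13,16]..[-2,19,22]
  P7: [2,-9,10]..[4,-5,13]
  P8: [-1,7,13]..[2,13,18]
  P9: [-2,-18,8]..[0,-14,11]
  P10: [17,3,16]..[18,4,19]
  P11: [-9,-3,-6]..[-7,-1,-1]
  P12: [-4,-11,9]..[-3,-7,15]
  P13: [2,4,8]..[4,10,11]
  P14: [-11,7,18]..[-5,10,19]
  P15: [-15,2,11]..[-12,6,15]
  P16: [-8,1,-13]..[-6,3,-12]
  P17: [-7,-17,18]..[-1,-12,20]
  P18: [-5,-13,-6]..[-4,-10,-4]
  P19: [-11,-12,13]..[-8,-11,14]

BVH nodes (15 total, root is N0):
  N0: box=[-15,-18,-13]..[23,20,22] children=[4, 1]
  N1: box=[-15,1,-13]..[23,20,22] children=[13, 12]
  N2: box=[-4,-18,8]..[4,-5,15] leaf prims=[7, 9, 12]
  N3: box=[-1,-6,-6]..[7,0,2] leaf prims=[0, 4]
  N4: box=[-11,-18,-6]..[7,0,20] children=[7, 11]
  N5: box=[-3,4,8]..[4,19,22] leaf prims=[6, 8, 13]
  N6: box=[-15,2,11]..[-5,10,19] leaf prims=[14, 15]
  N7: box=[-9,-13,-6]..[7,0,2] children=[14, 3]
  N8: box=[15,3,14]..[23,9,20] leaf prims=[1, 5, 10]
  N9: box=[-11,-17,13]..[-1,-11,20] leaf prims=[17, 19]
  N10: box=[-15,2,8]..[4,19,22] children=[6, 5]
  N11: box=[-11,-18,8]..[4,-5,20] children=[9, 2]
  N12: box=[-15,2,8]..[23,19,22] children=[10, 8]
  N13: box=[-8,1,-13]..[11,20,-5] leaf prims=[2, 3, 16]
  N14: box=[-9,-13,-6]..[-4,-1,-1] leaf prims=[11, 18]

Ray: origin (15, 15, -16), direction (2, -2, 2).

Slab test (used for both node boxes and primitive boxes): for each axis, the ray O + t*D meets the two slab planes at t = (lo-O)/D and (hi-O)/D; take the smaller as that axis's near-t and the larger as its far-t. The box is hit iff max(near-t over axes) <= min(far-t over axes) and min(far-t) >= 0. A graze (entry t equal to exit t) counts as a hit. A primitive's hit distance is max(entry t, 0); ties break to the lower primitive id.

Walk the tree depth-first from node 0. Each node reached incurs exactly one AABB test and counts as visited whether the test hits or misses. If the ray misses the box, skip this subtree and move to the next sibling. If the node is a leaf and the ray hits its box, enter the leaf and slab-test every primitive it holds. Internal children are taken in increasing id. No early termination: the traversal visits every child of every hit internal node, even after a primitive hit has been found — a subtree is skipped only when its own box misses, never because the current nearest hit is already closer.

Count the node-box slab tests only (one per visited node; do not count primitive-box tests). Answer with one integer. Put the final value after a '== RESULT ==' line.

Walk:
N0 x:[-15,4] y:[-5/2,33/2] z:[3/2,19] -> hit [3/2,4], descend [1, 4]
  N1 x:[-15,4] y:[-5/2,7] z:[3/2,19] -> hit [3/2,4], descend [12, 13]
    N12 x:[-15,4] y:[-2,13/2] z:[12,19] -> miss, prune
    N13 x:[-23/2,-2] y:[-5/2,7] z:[3/2,11/2] -> miss, prune
  N4 x:[-13,-4] y:[15/2,33/2] z:[5,18] -> miss, prune

order=[0, 1, 12, 13, 4]  |boxes|=5  |leaves|=0  hit=miss

== RESULT ==
5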